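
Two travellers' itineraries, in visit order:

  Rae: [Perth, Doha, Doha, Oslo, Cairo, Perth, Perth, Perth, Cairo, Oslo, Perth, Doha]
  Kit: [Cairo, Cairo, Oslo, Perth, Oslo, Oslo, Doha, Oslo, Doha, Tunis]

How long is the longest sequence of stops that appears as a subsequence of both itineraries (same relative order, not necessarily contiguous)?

Taking Cairo [5,1] → Cairo [9,2] → Oslo [10,3] → Perth [11,4] → Doha [12,9] gives a common subsequence of length 5. Since dp[12][10] = 5, nothing longer is possible.

5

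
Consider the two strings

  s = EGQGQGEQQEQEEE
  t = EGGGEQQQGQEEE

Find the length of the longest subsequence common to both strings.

11

One common subsequence of length 11: E [1,1]; then G [2,2]; then G [4,3]; then G [6,4]; then E [7,5]; then Q [8,7]; then Q [9,8]; then Q [11,10]; then E [12,11]; then E [13,12]; then E [14,13]. dp[14][13] = 11 confirms this is the maximum.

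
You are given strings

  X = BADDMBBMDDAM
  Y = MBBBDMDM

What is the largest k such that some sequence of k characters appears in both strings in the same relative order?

6

Let dp[i][j] be the LCS length of the first i characters of X and the first j characters of Y. dp[i][j] = dp[i-1][j-1]+1 when the i-th and j-th characters match, else max(dp[i-1][j], dp[i][j-1]).
    ·  M  B  B  B  D  M  D  M
 ·  0  0  0  0  0  0  0  0  0
 B  0  0  1  1  1  1  1  1  1
 A  0  0  1  1  1  1  1  1  1
 D  0  0  1  1  1  2  2  2  2
 D  0  0  1  1  1  2  2  3  3
 M  0  1  1  1  1  2  3  3  4
 B  0  1  2  2  2  2  3  3  4
 B  0  1  2  3  3  3  3  3  4
 M  0  1  2  3  3  3  4  4  4
 D  0  1  2  3  3  4  4  5  5
 D  0  1  2  3  3  4  4  5  5
 A  0  1  2  3  3  4  4  5  5
 M  0  1  2  3  3  4  5  5  6
dp[12][8] = 6. One LCS (by backtracking along matches): BBBMDM.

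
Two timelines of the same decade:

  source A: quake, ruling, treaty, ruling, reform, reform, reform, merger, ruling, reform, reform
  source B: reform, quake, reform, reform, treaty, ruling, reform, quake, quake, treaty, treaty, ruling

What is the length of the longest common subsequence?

Pick quake at source A[1]=source B[2], treaty at source A[3]=source B[5], ruling at source A[4]=source B[6], reform at source A[5]=source B[7], ruling at source A[9]=source B[12]; all 5 events appear in both, in order. dp[11][12] = 5 confirms this is the maximum.

5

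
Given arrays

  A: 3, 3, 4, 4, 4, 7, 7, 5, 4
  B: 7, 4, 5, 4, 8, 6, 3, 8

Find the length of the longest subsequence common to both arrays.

Let dp[i][j] be the LCS length of the first i values of A and the first j values of B. dp[i][j] = dp[i-1][j-1]+1 when the i-th and j-th values match, else max(dp[i-1][j], dp[i][j-1]).
    ·  7  4  5  4  8  6  3  8
 ·  0  0  0  0  0  0  0  0  0
 3  0  0  0  0  0  0  0  1  1
 3  0  0  0  0  0  0  0  1  1
 4  0  0  1  1  1  1  1  1  1
 4  0  0  1  1  2  2  2  2  2
 4  0  0  1  1  2  2  2  2  2
 7  0  1  1  1  2  2  2  2  2
 7  0  1  1  1  2  2  2  2  2
 5  0  1  1  2  2  2  2  2  2
 4  0  1  2  2  3  3  3  3  3
dp[9][8] = 3. One LCS (by backtracking along matches): 4, 5, 4.

3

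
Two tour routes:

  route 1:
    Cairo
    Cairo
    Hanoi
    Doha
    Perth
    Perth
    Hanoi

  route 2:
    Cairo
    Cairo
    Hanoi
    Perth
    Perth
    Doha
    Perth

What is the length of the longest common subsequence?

5

One common subsequence of length 5: Cairo at route 1[1]=route 2[1], Cairo at route 1[2]=route 2[2], Hanoi at route 1[3]=route 2[3], Doha at route 1[4]=route 2[6], Perth at route 1[6]=route 2[7]. The LCS DP gives dp[7][7] = 5, so this is optimal.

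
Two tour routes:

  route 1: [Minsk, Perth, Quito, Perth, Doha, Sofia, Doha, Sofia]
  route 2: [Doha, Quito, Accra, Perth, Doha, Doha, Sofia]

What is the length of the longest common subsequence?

Pick Quito at route 1[3]=route 2[2] → Perth at route 1[4]=route 2[4] → Doha at route 1[5]=route 2[5] → Doha at route 1[7]=route 2[6] → Sofia at route 1[8]=route 2[7]; all 5 stops appear in both, in order. Since dp[8][7] = 5, nothing longer is possible.

5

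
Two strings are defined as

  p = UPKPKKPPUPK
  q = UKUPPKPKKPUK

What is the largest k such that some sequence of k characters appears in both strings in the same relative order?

9

Let dp[i][j] be the LCS length of the first i characters of p and the first j characters of q. dp[i][j] = dp[i-1][j-1]+1 when the i-th and j-th characters match, else max(dp[i-1][j], dp[i][j-1]).
    ·  U  K  U  P  P  K  P  K  K  P  U  K
 ·  0  0  0  0  0  0  0  0  0  0  0  0  0
 U  0  1  1  1  1  1  1  1  1  1  1  1  1
 P  0  1  1  1  2  2  2  2  2  2  2  2  2
 K  0  1  2  2  2  2  3  3  3  3  3  3  3
 P  0  1  2  2  3  3  3  4  4  4  4  4  4
 K  0  1  2  2  3  3  4  4  5  5  5  5  5
 K  0  1  2  2  3  3  4  4  5  6  6  6  6
 P  0  1  2  2  3  4  4  5  5  6  7  7  7
 P  0  1  2  2  3  4  4  5  5  6  7  7  7
 U  0  1  2  3  3  4  4  5  5  6  7  8  8
 P  0  1  2  3  4  4  4  5  5  6  7  8  8
 K  0  1  2  3  4  4  5  5  6  6  7  8  9
dp[11][12] = 9. One LCS (by backtracking along matches): UPKPKKPUK.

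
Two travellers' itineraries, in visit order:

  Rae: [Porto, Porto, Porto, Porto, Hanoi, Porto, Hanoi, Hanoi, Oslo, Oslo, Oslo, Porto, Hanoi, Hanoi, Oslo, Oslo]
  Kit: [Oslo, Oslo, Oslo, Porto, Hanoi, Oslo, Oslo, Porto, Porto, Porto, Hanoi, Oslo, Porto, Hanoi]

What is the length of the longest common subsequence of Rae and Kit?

Match Porto [1,4]; then Porto [3,8]; then Porto [4,9]; then Porto [6,10]; then Hanoi [8,11]; then Oslo [11,12]; then Porto [12,13]; then Hanoi [14,14] — 8 stops in the same relative order in both. The LCS DP gives dp[16][14] = 8, so this is optimal.

8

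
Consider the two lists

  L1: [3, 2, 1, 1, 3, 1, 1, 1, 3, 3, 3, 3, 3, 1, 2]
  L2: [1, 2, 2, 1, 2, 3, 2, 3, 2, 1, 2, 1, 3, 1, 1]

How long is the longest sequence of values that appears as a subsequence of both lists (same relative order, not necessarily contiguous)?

7

Taking 3 [1,8] → 2 [2,9] → 1 [3,10] → 1 [4,12] → 3 [5,13] → 1 [8,14] → 1 [14,15] gives a common subsequence of length 7. dp[15][15] = 7 confirms this is the maximum.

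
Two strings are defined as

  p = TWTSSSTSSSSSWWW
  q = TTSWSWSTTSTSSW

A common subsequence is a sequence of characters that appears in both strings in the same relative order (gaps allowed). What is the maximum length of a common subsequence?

10

Pick T [1,1]; then T [3,2]; then S [4,3]; then S [5,5]; then S [6,7]; then T [7,9]; then S [8,10]; then S [11,12]; then S [12,13]; then W [15,14]; all 10 characters appear in both, in order. dp[15][14] = 10 confirms this is the maximum.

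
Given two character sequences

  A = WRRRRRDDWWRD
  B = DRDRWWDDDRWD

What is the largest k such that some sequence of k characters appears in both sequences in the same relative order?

Pick R [2,2], then R [3,4], then D [7,8], then D [8,9], then W [10,11], then D [12,12]; all 6 characters appear in both, in order. dp[12][12] = 6 confirms this is the maximum.

6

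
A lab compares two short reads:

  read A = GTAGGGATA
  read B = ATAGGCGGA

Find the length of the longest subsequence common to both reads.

6

Let dp[i][j] be the LCS length of the first i bases of read A and the first j bases of read B. dp[i][j] = dp[i-1][j-1]+1 when the i-th and j-th bases match, else max(dp[i-1][j], dp[i][j-1]).
    ·  A  T  A  G  G  C  G  G  A
 ·  0  0  0  0  0  0  0  0  0  0
 G  0  0  0  0  1  1  1  1  1  1
 T  0  0  1  1  1  1  1  1  1  1
 A  0  1  1  2  2  2  2  2  2  2
 G  0  1  1  2  3  3  3  3  3  3
 G  0  1  1  2  3  4  4  4  4  4
 G  0  1  1  2  3  4  4  5  5  5
 A  0  1  1  2  3  4  4  5  5  6
 T  0  1  2  2  3  4  4  5  5  6
 A  0  1  2  3  3  4  4  5  5  6
dp[9][9] = 6. One LCS (by backtracking along matches): TAGGGA.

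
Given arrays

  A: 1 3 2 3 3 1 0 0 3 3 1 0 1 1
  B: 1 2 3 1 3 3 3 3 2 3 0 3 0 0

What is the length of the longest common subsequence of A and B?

7

Taking 1 at A[1]=B[4], then 3 at A[2]=B[8], then 2 at A[3]=B[9], then 3 at A[4]=B[10], then 3 at A[5]=B[12], then 0 at A[8]=B[13], then 0 at A[12]=B[14] gives a common subsequence of length 7, and the DP table's final entry dp[14][14] is also 7, so no common subsequence is longer.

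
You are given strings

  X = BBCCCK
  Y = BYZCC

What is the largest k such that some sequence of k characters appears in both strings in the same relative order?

3

Match B (X #1, Y #1), C (X #4, Y #4), C (X #5, Y #5) — 3 characters in the same relative order in both, and the DP table's final entry dp[6][5] is also 3, so no common subsequence is longer.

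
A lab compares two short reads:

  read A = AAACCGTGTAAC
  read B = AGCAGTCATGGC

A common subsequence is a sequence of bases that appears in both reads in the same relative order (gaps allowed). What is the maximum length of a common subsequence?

6

One common subsequence of length 6: A at read A[1]=read B[1]; then A at read A[2]=read B[4]; then A at read A[3]=read B[8]; then G at read A[6]=read B[10]; then G at read A[8]=read B[11]; then C at read A[12]=read B[12]. Since dp[12][12] = 6, nothing longer is possible.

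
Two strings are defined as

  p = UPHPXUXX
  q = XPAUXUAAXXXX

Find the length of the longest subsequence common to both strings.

One common subsequence of length 5: U (p #1, q #4) → X (p #5, q #5) → U (p #6, q #6) → X (p #7, q #11) → X (p #8, q #12). The LCS DP gives dp[8][12] = 5, so this is optimal.

5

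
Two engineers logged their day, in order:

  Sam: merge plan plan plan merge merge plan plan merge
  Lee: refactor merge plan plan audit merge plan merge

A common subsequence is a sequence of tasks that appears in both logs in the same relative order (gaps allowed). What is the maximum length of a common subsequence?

Match merge at Sam[1]=Lee[2], plan at Sam[2]=Lee[3], plan at Sam[3]=Lee[4], merge at Sam[6]=Lee[6], plan at Sam[8]=Lee[7], merge at Sam[9]=Lee[8] — 6 tasks in the same relative order in both. Since dp[9][8] = 6, nothing longer is possible.

6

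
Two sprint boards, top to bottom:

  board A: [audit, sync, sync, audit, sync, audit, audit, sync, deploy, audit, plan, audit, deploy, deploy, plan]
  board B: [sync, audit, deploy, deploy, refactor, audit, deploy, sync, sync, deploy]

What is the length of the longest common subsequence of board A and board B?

6

Match sync (board A #3, board B #1); then audit (board A #4, board B #2); then deploy (board A #9, board B #4); then audit (board A #12, board B #6); then deploy (board A #13, board B #7); then deploy (board A #14, board B #10) — 6 tasks in the same relative order in both. Since dp[15][10] = 6, nothing longer is possible.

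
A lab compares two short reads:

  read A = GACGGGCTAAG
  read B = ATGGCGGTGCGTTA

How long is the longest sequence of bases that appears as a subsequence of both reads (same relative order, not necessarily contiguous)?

Taking G [1,4]; then C [3,5]; then G [4,6]; then G [5,7]; then G [6,9]; then C [7,10]; then T [8,13]; then A [10,14] gives a common subsequence of length 8. The LCS DP gives dp[11][14] = 8, so this is optimal.

8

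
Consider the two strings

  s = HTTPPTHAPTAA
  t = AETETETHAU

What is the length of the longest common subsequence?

Pick T at s[2]=t[3]; then T at s[3]=t[5]; then T at s[6]=t[7]; then H at s[7]=t[8]; then A at s[8]=t[9]; all 5 characters appear in both, in order. The LCS DP gives dp[12][10] = 5, so this is optimal.

5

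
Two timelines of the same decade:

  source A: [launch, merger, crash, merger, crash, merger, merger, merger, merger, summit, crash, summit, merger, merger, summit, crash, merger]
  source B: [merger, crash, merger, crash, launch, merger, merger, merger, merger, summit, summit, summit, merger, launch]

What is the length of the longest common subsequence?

12

One common subsequence of length 12: merger [2,1], crash [3,2], merger [4,3], crash [5,4], merger [6,6], merger [7,7], merger [8,8], merger [9,9], summit [10,10], summit [12,11], summit [15,12], merger [17,13], and the DP table's final entry dp[17][14] is also 12, so no common subsequence is longer.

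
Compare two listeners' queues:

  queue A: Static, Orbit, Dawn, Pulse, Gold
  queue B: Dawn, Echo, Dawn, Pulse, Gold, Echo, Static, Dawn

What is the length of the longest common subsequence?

3

Pick Dawn (queue A #3, queue B #3) → Pulse (queue A #4, queue B #4) → Gold (queue A #5, queue B #5); all 3 songs appear in both, in order. Since dp[5][8] = 3, nothing longer is possible.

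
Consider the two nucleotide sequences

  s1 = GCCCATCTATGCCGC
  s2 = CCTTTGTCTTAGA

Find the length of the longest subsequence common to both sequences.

Taking C (s1 #3, s2 #1) → C (s1 #4, s2 #2) → T (s1 #6, s2 #3) → T (s1 #8, s2 #4) → T (s1 #10, s2 #5) → G (s1 #11, s2 #6) → C (s1 #12, s2 #8) → G (s1 #14, s2 #12) gives a common subsequence of length 8. Since dp[15][13] = 8, nothing longer is possible.

8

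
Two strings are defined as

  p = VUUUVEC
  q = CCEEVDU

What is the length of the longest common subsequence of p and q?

Let dp[i][j] be the LCS length of the first i characters of p and the first j characters of q. dp[i][j] = dp[i-1][j-1]+1 when the i-th and j-th characters match, else max(dp[i-1][j], dp[i][j-1]).
    ·  C  C  E  E  V  D  U
 ·  0  0  0  0  0  0  0  0
 V  0  0  0  0  0  1  1  1
 U  0  0  0  0  0  1  1  2
 U  0  0  0  0  0  1  1  2
 U  0  0  0  0  0  1  1  2
 V  0  0  0  0  0  1  1  2
 E  0  0  0  1  1  1  1  2
 C  0  1  1  1  1  1  1  2
dp[7][7] = 2. One LCS (by backtracking along matches): VU.

2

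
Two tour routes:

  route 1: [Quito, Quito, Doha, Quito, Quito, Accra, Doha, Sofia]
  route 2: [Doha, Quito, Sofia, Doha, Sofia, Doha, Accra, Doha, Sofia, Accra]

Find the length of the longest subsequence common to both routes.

5

Pick Quito at route 1[1]=route 2[2], then Doha at route 1[3]=route 2[6], then Accra at route 1[6]=route 2[7], then Doha at route 1[7]=route 2[8], then Sofia at route 1[8]=route 2[9]; all 5 stops appear in both, in order. The LCS DP gives dp[8][10] = 5, so this is optimal.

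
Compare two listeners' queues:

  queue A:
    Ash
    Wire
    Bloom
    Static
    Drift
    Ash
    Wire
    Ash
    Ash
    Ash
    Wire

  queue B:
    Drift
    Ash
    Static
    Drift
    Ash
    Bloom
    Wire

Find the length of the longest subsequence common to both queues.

Taking Ash at queue A[1]=queue B[2]; then Static at queue A[4]=queue B[3]; then Drift at queue A[5]=queue B[4]; then Ash at queue A[6]=queue B[5]; then Wire at queue A[11]=queue B[7] gives a common subsequence of length 5. dp[11][7] = 5 confirms this is the maximum.

5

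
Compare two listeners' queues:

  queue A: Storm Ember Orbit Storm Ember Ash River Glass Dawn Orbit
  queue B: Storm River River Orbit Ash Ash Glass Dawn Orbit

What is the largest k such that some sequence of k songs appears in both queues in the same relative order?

Pick Storm [1,1] → Orbit [3,4] → Ash [6,6] → Glass [8,7] → Dawn [9,8] → Orbit [10,9]; all 6 songs appear in both, in order, and the DP table's final entry dp[10][9] is also 6, so no common subsequence is longer.

6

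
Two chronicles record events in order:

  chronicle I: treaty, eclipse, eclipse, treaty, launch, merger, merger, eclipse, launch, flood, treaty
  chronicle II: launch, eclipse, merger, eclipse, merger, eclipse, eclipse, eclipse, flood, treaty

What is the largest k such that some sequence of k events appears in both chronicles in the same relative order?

6

One common subsequence of length 6: eclipse [2,2] → eclipse [3,4] → merger [6,5] → eclipse [8,8] → flood [10,9] → treaty [11,10], and the DP table's final entry dp[11][10] is also 6, so no common subsequence is longer.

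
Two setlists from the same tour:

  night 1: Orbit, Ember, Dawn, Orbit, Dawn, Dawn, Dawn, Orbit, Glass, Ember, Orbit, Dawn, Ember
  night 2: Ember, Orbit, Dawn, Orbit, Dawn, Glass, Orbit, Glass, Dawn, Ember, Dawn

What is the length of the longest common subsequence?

Taking Orbit at night 1[1]=night 2[2]; then Dawn at night 1[3]=night 2[3]; then Orbit at night 1[4]=night 2[4]; then Dawn at night 1[5]=night 2[5]; then Orbit at night 1[8]=night 2[7]; then Glass at night 1[9]=night 2[8]; then Ember at night 1[10]=night 2[10]; then Dawn at night 1[12]=night 2[11] gives a common subsequence of length 8, and the DP table's final entry dp[13][11] is also 8, so no common subsequence is longer.

8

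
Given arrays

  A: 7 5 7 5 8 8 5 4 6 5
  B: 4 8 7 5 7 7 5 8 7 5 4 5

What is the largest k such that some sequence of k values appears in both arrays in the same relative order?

Match 7 (A #1, B #3), then 5 (A #2, B #4), then 7 (A #3, B #6), then 5 (A #4, B #7), then 8 (A #5, B #8), then 5 (A #7, B #10), then 4 (A #8, B #11), then 5 (A #10, B #12) — 8 values in the same relative order in both. The LCS DP gives dp[10][12] = 8, so this is optimal.

8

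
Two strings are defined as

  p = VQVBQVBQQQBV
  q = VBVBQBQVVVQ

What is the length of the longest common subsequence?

Let dp[i][j] be the LCS length of the first i characters of p and the first j characters of q. dp[i][j] = dp[i-1][j-1]+1 when the i-th and j-th characters match, else max(dp[i-1][j], dp[i][j-1]).
    ·  V  B  V  B  Q  B  Q  V  V  V  Q
 ·  0  0  0  0  0  0  0  0  0  0  0  0
 V  0  1  1  1  1  1  1  1  1  1  1  1
 Q  0  1  1  1  1  2  2  2  2  2  2  2
 V  0  1  1  2  2  2  2  2  3  3  3  3
 B  0  1  2  2  3  3  3  3  3  3  3  3
 Q  0  1  2  2  3  4  4  4  4  4  4  4
 V  0  1  2  3  3  4  4  4  5  5  5  5
 B  0  1  2  3  4  4  5  5  5  5  5  5
 Q  0  1  2  3  4  5  5  6  6  6  6  6
 Q  0  1  2  3  4  5  5  6  6  6  6  7
 Q  0  1  2  3  4  5  5  6  6  6  6  7
 B  0  1  2  3  4  5  6  6  6  6  6  7
 V  0  1  2  3  4  5  6  6  7  7  7  7
dp[12][11] = 7. One LCS (by backtracking along matches): VVBQBQQ.

7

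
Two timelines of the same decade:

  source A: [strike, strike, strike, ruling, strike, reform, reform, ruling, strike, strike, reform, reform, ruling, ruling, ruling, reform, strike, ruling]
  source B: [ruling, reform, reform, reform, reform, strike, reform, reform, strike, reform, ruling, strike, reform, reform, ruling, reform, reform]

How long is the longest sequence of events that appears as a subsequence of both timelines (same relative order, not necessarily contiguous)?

One common subsequence of length 10: ruling [4,1]; then strike [5,6]; then reform [6,8]; then reform [7,10]; then ruling [8,11]; then strike [10,12]; then reform [11,13]; then reform [12,14]; then ruling [13,15]; then reform [16,17]. Since dp[18][17] = 10, nothing longer is possible.

10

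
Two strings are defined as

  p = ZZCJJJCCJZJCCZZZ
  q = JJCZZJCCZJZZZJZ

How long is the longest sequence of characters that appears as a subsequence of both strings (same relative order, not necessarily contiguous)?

Taking Z (p #1, q #4); then Z (p #2, q #5); then J (p #6, q #6); then C (p #7, q #7); then C (p #8, q #8); then J (p #9, q #10); then Z (p #10, q #11); then Z (p #14, q #12); then Z (p #15, q #13); then Z (p #16, q #15) gives a common subsequence of length 10. Since dp[16][15] = 10, nothing longer is possible.

10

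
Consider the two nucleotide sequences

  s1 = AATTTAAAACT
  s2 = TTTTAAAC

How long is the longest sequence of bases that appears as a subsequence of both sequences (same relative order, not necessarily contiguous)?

7

Let dp[i][j] be the LCS length of the first i bases of s1 and the first j bases of s2. dp[i][j] = dp[i-1][j-1]+1 when the i-th and j-th bases match, else max(dp[i-1][j], dp[i][j-1]).
    ·  T  T  T  T  A  A  A  C
 ·  0  0  0  0  0  0  0  0  0
 A  0  0  0  0  0  1  1  1  1
 A  0  0  0  0  0  1  2  2  2
 T  0  1  1  1  1  1  2  2  2
 T  0  1  2  2  2  2  2  2  2
 T  0  1  2  3  3  3  3  3  3
 A  0  1  2  3  3  4  4  4  4
 A  0  1  2  3  3  4  5  5  5
 A  0  1  2  3  3  4  5  6  6
 A  0  1  2  3  3  4  5  6  6
 C  0  1  2  3  3  4  5  6  7
 T  0  1  2  3  4  4  5  6  7
dp[11][8] = 7. One LCS (by backtracking along matches): TTTAAAC.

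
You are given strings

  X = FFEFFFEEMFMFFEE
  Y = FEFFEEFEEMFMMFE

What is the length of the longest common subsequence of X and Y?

Pick F at X[2]=Y[1]; then E at X[3]=Y[2]; then F at X[4]=Y[3]; then F at X[5]=Y[4]; then F at X[6]=Y[7]; then E at X[7]=Y[8]; then E at X[8]=Y[9]; then M at X[9]=Y[10]; then F at X[10]=Y[11]; then M at X[11]=Y[13]; then F at X[13]=Y[14]; then E at X[15]=Y[15]; all 12 characters appear in both, in order. dp[15][15] = 12 confirms this is the maximum.

12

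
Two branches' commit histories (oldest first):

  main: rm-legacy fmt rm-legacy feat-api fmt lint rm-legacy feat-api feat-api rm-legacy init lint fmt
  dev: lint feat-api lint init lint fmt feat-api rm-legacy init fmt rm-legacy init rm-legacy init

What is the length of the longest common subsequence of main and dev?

Match fmt (main #2, dev #6) → rm-legacy (main #3, dev #8) → fmt (main #5, dev #10) → rm-legacy (main #7, dev #11) → rm-legacy (main #10, dev #13) → init (main #11, dev #14) — 6 commits in the same relative order in both. dp[13][14] = 6 confirms this is the maximum.

6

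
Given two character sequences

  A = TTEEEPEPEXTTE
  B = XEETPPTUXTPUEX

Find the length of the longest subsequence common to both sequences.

7

Pick E (A #3, B #2), then E (A #4, B #3), then P (A #6, B #5), then P (A #8, B #6), then X (A #10, B #9), then T (A #11, B #10), then E (A #13, B #13); all 7 characters appear in both, in order. dp[13][14] = 7 confirms this is the maximum.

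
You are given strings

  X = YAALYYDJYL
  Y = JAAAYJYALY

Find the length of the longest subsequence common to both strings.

6

Let dp[i][j] be the LCS length of the first i characters of X and the first j characters of Y. dp[i][j] = dp[i-1][j-1]+1 when the i-th and j-th characters match, else max(dp[i-1][j], dp[i][j-1]).
    ·  J  A  A  A  Y  J  Y  A  L  Y
 ·  0  0  0  0  0  0  0  0  0  0  0
 Y  0  0  0  0  0  1  1  1  1  1  1
 A  0  0  1  1  1  1  1  1  2  2  2
 A  0  0  1  2  2  2  2  2  2  2  2
 L  0  0  1  2  2  2  2  2  2  3  3
 Y  0  0  1  2  2  3  3  3  3  3  4
 Y  0  0  1  2  2  3  3  4  4  4  4
 D  0  0  1  2  2  3  3  4  4  4  4
 J  0  1  1  2  2  3  4  4  4  4  4
 Y  0  1  1  2  2  3  4  5  5  5  5
 L  0  1  1  2  2  3  4  5  5  6  6
dp[10][10] = 6. One LCS (by backtracking along matches): AAYJYL.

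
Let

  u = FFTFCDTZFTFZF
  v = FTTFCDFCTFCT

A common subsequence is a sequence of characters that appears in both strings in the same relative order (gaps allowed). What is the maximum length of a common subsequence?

Pick F [1,1], then T [3,3], then F [4,4], then C [5,5], then D [6,6], then T [7,9], then F [9,10], then T [10,12]; all 8 characters appear in both, in order. The LCS DP gives dp[13][12] = 8, so this is optimal.

8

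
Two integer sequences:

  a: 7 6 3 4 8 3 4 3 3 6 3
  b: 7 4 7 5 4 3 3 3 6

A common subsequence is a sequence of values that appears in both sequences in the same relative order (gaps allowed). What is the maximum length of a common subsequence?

6

Pick 7 at a[1]=b[3], then 4 at a[4]=b[5], then 3 at a[6]=b[6], then 3 at a[8]=b[7], then 3 at a[9]=b[8], then 6 at a[10]=b[9]; all 6 values appear in both, in order. Since dp[11][9] = 6, nothing longer is possible.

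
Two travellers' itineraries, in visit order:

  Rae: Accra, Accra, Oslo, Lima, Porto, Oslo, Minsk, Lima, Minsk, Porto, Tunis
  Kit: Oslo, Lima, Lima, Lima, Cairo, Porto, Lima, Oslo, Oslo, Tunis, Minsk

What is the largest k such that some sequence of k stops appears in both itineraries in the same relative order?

5

Taking Oslo [3,1] → Lima [4,4] → Porto [5,6] → Oslo [6,9] → Minsk [9,11] gives a common subsequence of length 5. dp[11][11] = 5 confirms this is the maximum.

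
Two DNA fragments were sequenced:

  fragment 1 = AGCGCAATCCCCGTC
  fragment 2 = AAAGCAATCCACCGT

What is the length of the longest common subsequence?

12

One common subsequence of length 12: A (fragment 1 #1, fragment 2 #3), then G (fragment 1 #4, fragment 2 #4), then C (fragment 1 #5, fragment 2 #5), then A (fragment 1 #6, fragment 2 #6), then A (fragment 1 #7, fragment 2 #7), then T (fragment 1 #8, fragment 2 #8), then C (fragment 1 #9, fragment 2 #9), then C (fragment 1 #10, fragment 2 #10), then C (fragment 1 #11, fragment 2 #12), then C (fragment 1 #12, fragment 2 #13), then G (fragment 1 #13, fragment 2 #14), then T (fragment 1 #14, fragment 2 #15). The LCS DP gives dp[15][15] = 12, so this is optimal.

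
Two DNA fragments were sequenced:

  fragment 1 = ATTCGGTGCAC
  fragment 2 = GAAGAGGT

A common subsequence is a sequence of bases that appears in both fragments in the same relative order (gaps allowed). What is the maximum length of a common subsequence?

4

Match A at fragment 1[1]=fragment 2[5], then G at fragment 1[5]=fragment 2[6], then G at fragment 1[6]=fragment 2[7], then T at fragment 1[7]=fragment 2[8] — 4 bases in the same relative order in both. The LCS DP gives dp[11][8] = 4, so this is optimal.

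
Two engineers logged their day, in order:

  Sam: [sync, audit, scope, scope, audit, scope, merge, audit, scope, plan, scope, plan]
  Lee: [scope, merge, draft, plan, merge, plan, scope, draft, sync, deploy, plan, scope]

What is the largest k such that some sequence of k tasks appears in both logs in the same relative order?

5

Taking scope [3,1] → merge [7,5] → scope [9,7] → plan [10,11] → scope [11,12] gives a common subsequence of length 5. The LCS DP gives dp[12][12] = 5, so this is optimal.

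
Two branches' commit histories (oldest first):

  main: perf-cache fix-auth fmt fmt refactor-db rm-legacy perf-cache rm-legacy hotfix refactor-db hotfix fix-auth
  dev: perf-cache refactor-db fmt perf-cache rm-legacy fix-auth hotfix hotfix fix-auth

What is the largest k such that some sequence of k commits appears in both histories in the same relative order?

Match perf-cache (main #1, dev #1); then fmt (main #4, dev #3); then perf-cache (main #7, dev #4); then rm-legacy (main #8, dev #5); then hotfix (main #9, dev #7); then hotfix (main #11, dev #8); then fix-auth (main #12, dev #9) — 7 commits in the same relative order in both. Since dp[12][9] = 7, nothing longer is possible.

7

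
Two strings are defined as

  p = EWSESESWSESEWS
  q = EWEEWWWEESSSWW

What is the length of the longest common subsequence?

8

Taking E [1,4]; then W [2,7]; then E [4,8]; then E [6,9]; then S [7,10]; then S [9,11]; then S [11,12]; then W [13,14] gives a common subsequence of length 8. Since dp[14][14] = 8, nothing longer is possible.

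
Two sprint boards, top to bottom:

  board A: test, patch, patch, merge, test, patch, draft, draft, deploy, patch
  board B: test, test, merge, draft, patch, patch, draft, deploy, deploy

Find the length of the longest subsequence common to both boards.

5

Pick test (board A #1, board B #2) → patch (board A #3, board B #5) → patch (board A #6, board B #6) → draft (board A #7, board B #7) → deploy (board A #9, board B #9); all 5 tasks appear in both, in order. Since dp[10][9] = 5, nothing longer is possible.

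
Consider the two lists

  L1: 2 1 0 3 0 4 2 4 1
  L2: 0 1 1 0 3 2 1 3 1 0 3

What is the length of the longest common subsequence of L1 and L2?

5

Taking 1 at L1[2]=L2[3]; then 0 at L1[3]=L2[4]; then 3 at L1[4]=L2[5]; then 2 at L1[7]=L2[6]; then 1 at L1[9]=L2[9] gives a common subsequence of length 5. dp[9][11] = 5 confirms this is the maximum.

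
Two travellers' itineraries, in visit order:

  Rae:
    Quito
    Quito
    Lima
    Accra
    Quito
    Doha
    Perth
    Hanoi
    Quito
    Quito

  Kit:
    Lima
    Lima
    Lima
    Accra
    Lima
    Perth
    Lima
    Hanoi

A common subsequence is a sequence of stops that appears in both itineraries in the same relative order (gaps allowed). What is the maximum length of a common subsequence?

One common subsequence of length 4: Lima at Rae[3]=Kit[3]; then Accra at Rae[4]=Kit[4]; then Perth at Rae[7]=Kit[6]; then Hanoi at Rae[8]=Kit[8]. The LCS DP gives dp[10][8] = 4, so this is optimal.

4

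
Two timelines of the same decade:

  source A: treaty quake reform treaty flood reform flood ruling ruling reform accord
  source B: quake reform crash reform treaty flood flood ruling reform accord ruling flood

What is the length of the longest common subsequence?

Match quake [2,1], then reform [3,4], then treaty [4,5], then flood [5,6], then flood [7,7], then ruling [9,8], then reform [10,9], then accord [11,10] — 8 events in the same relative order in both. Since dp[11][12] = 8, nothing longer is possible.

8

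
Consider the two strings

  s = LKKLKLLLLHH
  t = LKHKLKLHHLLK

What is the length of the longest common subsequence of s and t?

8

Pick L [1,1], K [2,2], K [3,4], L [4,5], K [5,6], L [6,7], L [7,10], L [8,11]; all 8 characters appear in both, in order. dp[11][12] = 8 confirms this is the maximum.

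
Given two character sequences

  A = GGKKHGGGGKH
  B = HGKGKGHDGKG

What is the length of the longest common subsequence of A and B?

6

Let dp[i][j] be the LCS length of the first i characters of A and the first j characters of B. dp[i][j] = dp[i-1][j-1]+1 when the i-th and j-th characters match, else max(dp[i-1][j], dp[i][j-1]).
    ·  H  G  K  G  K  G  H  D  G  K  G
 ·  0  0  0  0  0  0  0  0  0  0  0  0
 G  0  0  1  1  1  1  1  1  1  1  1  1
 G  0  0  1  1  2  2  2  2  2  2  2  2
 K  0  0  1  2  2  3  3  3  3  3  3  3
 K  0  0  1  2  2  3  3  3  3  3  4  4
 H  0  1  1  2  2  3  3  4  4  4  4  4
 G  0  1  2  2  3  3  4  4  4  5  5  5
 G  0  1  2  2  3  3  4  4  4  5  5  6
 G  0  1  2  2  3  3  4  4  4  5  5  6
 G  0  1  2  2  3  3  4  4  4  5  5  6
 K  0  1  2  3  3  4  4  4  4  5  6  6
 H  0  1  2  3  3  4  4  5  5  5  6  6
dp[11][11] = 6. One LCS (by backtracking along matches): GGKHGG.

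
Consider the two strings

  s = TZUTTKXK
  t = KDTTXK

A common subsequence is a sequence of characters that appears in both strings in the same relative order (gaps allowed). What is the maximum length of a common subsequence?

4

One common subsequence of length 4: T at s[4]=t[3]; then T at s[5]=t[4]; then X at s[7]=t[5]; then K at s[8]=t[6], and the DP table's final entry dp[8][6] is also 4, so no common subsequence is longer.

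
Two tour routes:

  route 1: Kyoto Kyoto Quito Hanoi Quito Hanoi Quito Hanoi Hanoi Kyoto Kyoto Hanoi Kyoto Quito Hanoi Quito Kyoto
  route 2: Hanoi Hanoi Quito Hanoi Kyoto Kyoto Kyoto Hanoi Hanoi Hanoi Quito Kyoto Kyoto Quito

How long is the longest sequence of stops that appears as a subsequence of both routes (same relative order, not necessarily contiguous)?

10

One common subsequence of length 10: Hanoi (route 1 #4, route 2 #1) → Hanoi (route 1 #6, route 2 #2) → Quito (route 1 #7, route 2 #3) → Hanoi (route 1 #8, route 2 #4) → Kyoto (route 1 #10, route 2 #6) → Kyoto (route 1 #11, route 2 #7) → Hanoi (route 1 #12, route 2 #9) → Hanoi (route 1 #15, route 2 #10) → Quito (route 1 #16, route 2 #11) → Kyoto (route 1 #17, route 2 #13). dp[17][14] = 10 confirms this is the maximum.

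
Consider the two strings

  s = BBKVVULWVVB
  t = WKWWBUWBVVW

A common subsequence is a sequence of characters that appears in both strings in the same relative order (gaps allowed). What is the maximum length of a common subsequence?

5

Let dp[i][j] be the LCS length of the first i characters of s and the first j characters of t. dp[i][j] = dp[i-1][j-1]+1 when the i-th and j-th characters match, else max(dp[i-1][j], dp[i][j-1]).
    ·  W  K  W  W  B  U  W  B  V  V  W
 ·  0  0  0  0  0  0  0  0  0  0  0  0
 B  0  0  0  0  0  1  1  1  1  1  1  1
 B  0  0  0  0  0  1  1  1  2  2  2  2
 K  0  0  1  1  1  1  1  1  2  2  2  2
 V  0  0  1  1  1  1  1  1  2  3  3  3
 V  0  0  1  1  1  1  1  1  2  3  4  4
 U  0  0  1  1  1  1  2  2  2  3  4  4
 L  0  0  1  1  1  1  2  2  2  3  4  4
 W  0  1  1  2  2  2  2  3  3  3  4  5
 V  0  1  1  2  2  2  2  3  3  4  4  5
 V  0  1  1  2  2  2  2  3  3  4  5  5
 B  0  1  1  2  2  3  3  3  4  4  5  5
dp[11][11] = 5. One LCS (by backtracking along matches): BBVVW.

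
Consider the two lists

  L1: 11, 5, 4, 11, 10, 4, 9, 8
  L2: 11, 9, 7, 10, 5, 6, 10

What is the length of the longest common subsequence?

Pick 11 [1,1], 5 [2,5], 10 [5,7]; all 3 values appear in both, in order. Since dp[8][7] = 3, nothing longer is possible.

3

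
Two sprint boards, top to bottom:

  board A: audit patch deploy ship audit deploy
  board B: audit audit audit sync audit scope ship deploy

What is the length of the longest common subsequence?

3

Taking audit [1,5]; then ship [4,7]; then deploy [6,8] gives a common subsequence of length 3, and the DP table's final entry dp[6][8] is also 3, so no common subsequence is longer.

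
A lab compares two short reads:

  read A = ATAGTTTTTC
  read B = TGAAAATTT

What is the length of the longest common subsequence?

One common subsequence of length 5: A (read A #1, read B #5) → A (read A #3, read B #6) → T (read A #7, read B #7) → T (read A #8, read B #8) → T (read A #9, read B #9). The LCS DP gives dp[10][9] = 5, so this is optimal.

5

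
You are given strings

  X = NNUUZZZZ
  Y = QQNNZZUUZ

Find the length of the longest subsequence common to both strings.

Pick N (X #1, Y #3), N (X #2, Y #4), U (X #3, Y #7), U (X #4, Y #8), Z (X #8, Y #9); all 5 characters appear in both, in order. dp[8][9] = 5 confirms this is the maximum.

5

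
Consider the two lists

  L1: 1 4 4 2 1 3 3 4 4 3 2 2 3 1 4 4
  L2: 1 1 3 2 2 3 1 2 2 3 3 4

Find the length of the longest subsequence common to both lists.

One common subsequence of length 8: 1 [1,1], then 1 [5,2], then 3 [6,3], then 3 [7,6], then 2 [11,8], then 2 [12,9], then 3 [13,11], then 4 [16,12]. The LCS DP gives dp[16][12] = 8, so this is optimal.

8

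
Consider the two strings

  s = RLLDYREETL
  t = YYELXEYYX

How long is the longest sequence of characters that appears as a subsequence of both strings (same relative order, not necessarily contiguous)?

Let dp[i][j] be the LCS length of the first i characters of s and the first j characters of t. dp[i][j] = dp[i-1][j-1]+1 when the i-th and j-th characters match, else max(dp[i-1][j], dp[i][j-1]).
    ·  Y  Y  E  L  X  E  Y  Y  X
 ·  0  0  0  0  0  0  0  0  0  0
 R  0  0  0  0  0  0  0  0  0  0
 L  0  0  0  0  1  1  1  1  1  1
 L  0  0  0  0  1  1  1  1  1  1
 D  0  0  0  0  1  1  1  1  1  1
 Y  0  1  1  1  1  1  1  2  2  2
 R  0  1  1  1  1  1  1  2  2  2
 E  0  1  1  2  2  2  2  2  2  2
 E  0  1  1  2  2  2  3  3  3  3
 T  0  1  1  2  2  2  3  3  3  3
 L  0  1  1  2  3  3  3  3  3  3
dp[10][9] = 3. One LCS (by backtracking along matches): YEE.

3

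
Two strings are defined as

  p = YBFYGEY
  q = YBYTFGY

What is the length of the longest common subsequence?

5

Pick Y [1,1], then B [2,2], then F [3,5], then G [5,6], then Y [7,7]; all 5 characters appear in both, in order. Since dp[7][7] = 5, nothing longer is possible.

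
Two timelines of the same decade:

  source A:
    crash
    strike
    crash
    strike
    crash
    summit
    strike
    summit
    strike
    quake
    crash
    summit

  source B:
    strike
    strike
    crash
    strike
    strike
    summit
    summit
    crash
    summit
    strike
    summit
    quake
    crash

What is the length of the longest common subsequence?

9

One common subsequence of length 9: crash at source A[1]=source B[3] → strike at source A[2]=source B[4] → strike at source A[4]=source B[5] → crash at source A[5]=source B[8] → summit at source A[6]=source B[9] → strike at source A[7]=source B[10] → summit at source A[8]=source B[11] → quake at source A[10]=source B[12] → crash at source A[11]=source B[13]. Since dp[12][13] = 9, nothing longer is possible.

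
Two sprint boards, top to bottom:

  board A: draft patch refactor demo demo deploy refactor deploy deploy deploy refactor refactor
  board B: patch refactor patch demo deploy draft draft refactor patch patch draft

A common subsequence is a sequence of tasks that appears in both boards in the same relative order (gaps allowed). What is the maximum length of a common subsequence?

Taking patch at board A[2]=board B[1], then refactor at board A[3]=board B[2], then demo at board A[5]=board B[4], then deploy at board A[6]=board B[5], then refactor at board A[7]=board B[8] gives a common subsequence of length 5, and the DP table's final entry dp[12][11] is also 5, so no common subsequence is longer.

5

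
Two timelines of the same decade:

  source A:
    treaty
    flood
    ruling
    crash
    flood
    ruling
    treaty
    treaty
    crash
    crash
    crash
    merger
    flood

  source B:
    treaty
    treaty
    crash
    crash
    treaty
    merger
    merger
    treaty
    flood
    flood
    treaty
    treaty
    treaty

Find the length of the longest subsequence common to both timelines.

6

Taking treaty [7,1]; then treaty [8,2]; then crash [9,3]; then crash [10,4]; then merger [12,7]; then flood [13,10] gives a common subsequence of length 6, and the DP table's final entry dp[13][13] is also 6, so no common subsequence is longer.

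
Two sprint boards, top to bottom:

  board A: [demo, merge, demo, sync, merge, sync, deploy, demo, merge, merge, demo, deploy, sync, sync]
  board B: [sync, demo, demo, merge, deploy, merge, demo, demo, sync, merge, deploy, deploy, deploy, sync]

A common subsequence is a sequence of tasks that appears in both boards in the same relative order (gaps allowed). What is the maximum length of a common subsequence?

Taking demo [1,3], then merge [2,6], then demo [3,8], then sync [4,9], then merge [5,10], then deploy [7,12], then deploy [12,13], then sync [14,14] gives a common subsequence of length 8. The LCS DP gives dp[14][14] = 8, so this is optimal.

8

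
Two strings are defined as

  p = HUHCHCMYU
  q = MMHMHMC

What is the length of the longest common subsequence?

3

Taking H (p #1, q #3), then H (p #3, q #5), then C (p #6, q #7) gives a common subsequence of length 3. Since dp[9][7] = 3, nothing longer is possible.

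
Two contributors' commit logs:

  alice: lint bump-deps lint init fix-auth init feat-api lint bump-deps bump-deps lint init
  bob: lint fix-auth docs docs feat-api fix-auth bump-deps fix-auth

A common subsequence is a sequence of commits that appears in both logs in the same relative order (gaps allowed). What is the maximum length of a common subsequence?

Pick lint [3,1], fix-auth [5,2], feat-api [7,5], bump-deps [9,7]; all 4 commits appear in both, in order. The LCS DP gives dp[12][8] = 4, so this is optimal.

4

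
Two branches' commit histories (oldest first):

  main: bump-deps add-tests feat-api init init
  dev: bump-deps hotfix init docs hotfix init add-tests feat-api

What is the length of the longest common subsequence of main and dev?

3

Match bump-deps (main #1, dev #1) → add-tests (main #2, dev #7) → feat-api (main #3, dev #8) — 3 commits in the same relative order in both. Since dp[5][8] = 3, nothing longer is possible.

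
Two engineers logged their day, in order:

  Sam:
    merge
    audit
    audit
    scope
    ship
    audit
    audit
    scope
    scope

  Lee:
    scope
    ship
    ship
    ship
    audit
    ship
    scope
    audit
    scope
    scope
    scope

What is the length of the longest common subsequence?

6

One common subsequence of length 6: scope [4,1], ship [5,4], audit [6,5], audit [7,8], scope [8,10], scope [9,11]. dp[9][11] = 6 confirms this is the maximum.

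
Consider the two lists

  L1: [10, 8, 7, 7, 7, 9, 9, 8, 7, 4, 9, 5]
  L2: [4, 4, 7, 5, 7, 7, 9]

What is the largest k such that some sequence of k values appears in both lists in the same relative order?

4

Let dp[i][j] be the LCS length of the first i values of L1 and the first j values of L2. dp[i][j] = dp[i-1][j-1]+1 when the i-th and j-th values match, else max(dp[i-1][j], dp[i][j-1]).
    ·  4  4  7  5  7  7  9
 ·  0  0  0  0  0  0  0  0
10  0  0  0  0  0  0  0  0
 8  0  0  0  0  0  0  0  0
 7  0  0  0  1  1  1  1  1
 7  0  0  0  1  1  2  2  2
 7  0  0  0  1  1  2  3  3
 9  0  0  0  1  1  2  3  4
 9  0  0  0  1  1  2  3  4
 8  0  0  0  1  1  2  3  4
 7  0  0  0  1  1  2  3  4
 4  0  1  1  1  1  2  3  4
 9  0  1  1  1  1  2  3  4
 5  0  1  1  1  2  2  3  4
dp[12][7] = 4. One LCS (by backtracking along matches): 7, 7, 7, 9.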